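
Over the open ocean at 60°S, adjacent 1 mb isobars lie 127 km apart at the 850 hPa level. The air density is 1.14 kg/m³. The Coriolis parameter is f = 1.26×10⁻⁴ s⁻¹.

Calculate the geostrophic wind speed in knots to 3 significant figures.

Pressure gradient: |∂P/∂n| = 100 Pa / 127000 m = 7.87×10⁻⁴ Pa/m
Geostrophic balance (pressure-gradient force = Coriolis force):
V_g = (1/(fρ)) |∂P/∂n| = 7.87×10⁻⁴ / (1.26×10⁻⁴ × 1.14) = 5.48 m/s
Converting: 5.48 m/s × 1.944 = 10.7 knots

10.7 knots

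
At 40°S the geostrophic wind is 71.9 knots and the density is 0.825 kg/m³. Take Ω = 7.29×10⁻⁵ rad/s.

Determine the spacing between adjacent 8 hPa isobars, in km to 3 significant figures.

Coriolis parameter at 40°S:
f = 2Ω sin φ = 2 × 7.29×10⁻⁵ × sin 40° = 9.37×10⁻⁵ s⁻¹
Wind speed in SI: 71.9 knots = 37.0 m/s
Geostrophic balance rearranged: |∂P/∂n| = f ρ V_g
|∂P/∂n| = 9.37×10⁻⁵ × 0.825 × 37.0 = 2.86×10⁻³ Pa/m
Isobar spacing: Δn = ΔP/|∂P/∂n| = 800 Pa / 2.86×10⁻³ Pa/m = 279733 m ≈ 280 km

280 km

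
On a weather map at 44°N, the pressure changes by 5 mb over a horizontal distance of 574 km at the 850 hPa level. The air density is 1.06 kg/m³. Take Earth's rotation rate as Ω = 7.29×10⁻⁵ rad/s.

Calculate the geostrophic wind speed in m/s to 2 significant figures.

Coriolis parameter at 44°N:
f = 2Ω sin φ = 2 × 7.29×10⁻⁵ × sin 44° = 1.01×10⁻⁴ s⁻¹
Pressure gradient: |∂P/∂n| = 500 Pa / 574000 m = 8.71×10⁻⁴ Pa/m
Geostrophic balance (pressure-gradient force = Coriolis force):
V_g = (1/(fρ)) |∂P/∂n| = 8.71×10⁻⁴ / (1.01×10⁻⁴ × 1.06) = 8.11 m/s

8.1 m/s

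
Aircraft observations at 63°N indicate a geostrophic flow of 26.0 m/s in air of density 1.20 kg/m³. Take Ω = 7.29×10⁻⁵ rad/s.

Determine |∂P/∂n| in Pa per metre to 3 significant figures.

4.05×10⁻³ Pa/m

Coriolis parameter at 63°N:
f = 2Ω sin φ = 2 × 7.29×10⁻⁵ × sin 63° = 1.30×10⁻⁴ s⁻¹
Geostrophic balance rearranged: |∂P/∂n| = f ρ V_g
|∂P/∂n| = 1.30×10⁻⁴ × 1.20 × 26.0 = 4.05×10⁻³ Pa/m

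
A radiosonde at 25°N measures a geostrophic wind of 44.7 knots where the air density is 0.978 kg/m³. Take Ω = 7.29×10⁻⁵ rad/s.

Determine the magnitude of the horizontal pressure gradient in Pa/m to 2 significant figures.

Coriolis parameter at 25°N:
f = 2Ω sin φ = 2 × 7.29×10⁻⁵ × sin 25° = 6.16×10⁻⁵ s⁻¹
Wind speed in SI: 44.7 knots = 23.0 m/s
Geostrophic balance rearranged: |∂P/∂n| = f ρ V_g
|∂P/∂n| = 6.16×10⁻⁵ × 0.978 × 23.0 = 1.39×10⁻³ Pa/m

1.4×10⁻³ Pa/m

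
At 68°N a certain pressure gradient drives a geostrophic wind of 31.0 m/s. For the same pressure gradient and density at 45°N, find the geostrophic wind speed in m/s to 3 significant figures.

40.6 m/s

With the same pressure gradient and density, V_g ∝ 1/f ∝ 1/sin φ.
V₂ = V₁ · sin φ₁ / sin φ₂ = 31.0 × sin 68° / sin 45°
V₂ = 31.0 × 0.9272/0.7071 = 40.6 m/s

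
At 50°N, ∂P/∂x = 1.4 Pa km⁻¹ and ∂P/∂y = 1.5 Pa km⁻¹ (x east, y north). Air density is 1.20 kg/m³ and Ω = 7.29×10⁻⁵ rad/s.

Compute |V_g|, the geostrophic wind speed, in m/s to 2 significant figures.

Coriolis parameter at 50°N:
f = 2Ω sin φ = 2 × 7.29×10⁻⁵ × sin 50° = 1.12×10⁻⁴ s⁻¹
Component geostrophic relations (x east, y north):
u_g = −(1/(fρ)) ∂P/∂y,  v_g = (1/(fρ)) ∂P/∂x
u_g = −(1.5×10⁻³)/(1.12×10⁻⁴ × 1.20) = −11.2 m/s;  v_g = (1.4×10⁻³)/(1.12×10⁻⁴ × 1.20) = 10.4 m/s
|V_g| = √(u_g² + v_g²) = 15.3 m/s

15 m/s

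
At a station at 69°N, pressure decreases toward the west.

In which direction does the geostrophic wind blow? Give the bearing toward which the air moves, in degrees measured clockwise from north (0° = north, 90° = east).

000°

The pressure-gradient force points toward the west (bearing 270°).
Geostrophic balance: in the Northern Hemisphere the Coriolis force deflects motion to the right, so the geostrophic wind blows 90° to the right of the pressure-gradient force (low pressure on the left).
Rotating 270° by 90° clockwise gives 000° — the wind blows toward the north.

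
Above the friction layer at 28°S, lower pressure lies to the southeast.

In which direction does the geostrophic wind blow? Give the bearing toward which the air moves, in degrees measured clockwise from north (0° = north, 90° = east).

045°

The pressure-gradient force points toward the southeast (bearing 135°).
Geostrophic balance: in the Southern Hemisphere the Coriolis force deflects motion to the left, so the geostrophic wind blows 90° to the left of the pressure-gradient force (low pressure on the right).
Rotating 135° by 90° counterclockwise gives 045° — the wind blows toward the northeast.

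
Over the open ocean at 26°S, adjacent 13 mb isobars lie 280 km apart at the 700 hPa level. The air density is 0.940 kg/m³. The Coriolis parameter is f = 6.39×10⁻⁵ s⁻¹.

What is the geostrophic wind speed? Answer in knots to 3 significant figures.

150 knots

Pressure gradient: |∂P/∂n| = 1300 Pa / 280000 m = 4.64×10⁻³ Pa/m
Geostrophic balance (pressure-gradient force = Coriolis force):
V_g = (1/(fρ)) |∂P/∂n| = 4.64×10⁻³ / (6.39×10⁻⁵ × 0.940) = 77.3 m/s
Converting: 77.3 m/s × 1.944 = 150 knots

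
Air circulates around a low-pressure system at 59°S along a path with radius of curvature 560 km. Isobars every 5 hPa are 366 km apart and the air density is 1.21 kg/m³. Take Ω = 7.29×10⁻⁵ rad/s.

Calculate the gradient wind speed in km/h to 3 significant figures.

29.1 km/h

Coriolis parameter at 59°S:
f = 2Ω sin φ = 2 × 7.29×10⁻⁵ × sin 59° = 1.25×10⁻⁴ s⁻¹
Pressure gradient: |∂P/∂n| = 500 Pa / 366000 m = 1.37×10⁻³ Pa/m
Geostrophic speed: V_g = |∂P/∂n|/(fρ) = 1.37×10⁻³/(1.25×10⁻⁴ × 1.21) = 9.03 m/s
Around a low, centrifugal force acts outward with Coriolis, so pressure-gradient force balances both:
(1/ρ)|∂P/∂n| = fV + V²/R  →  V² + fR·V − fR·V_g = 0
With fR = 1.25×10⁻⁴ × 560×10³ m = 70.0 m/s:
V = [−fR + √((fR)² + 4 fR V_g)]/2 = [−70.0 + √(70.0² + 4×70.0×9.03)]/2 = 8.1 m/s
Subgeostrophic (V < V_g = 9.03 m/s), as expected around a low.
Converting: 8.1 m/s × 3.6 = 29.1 km/h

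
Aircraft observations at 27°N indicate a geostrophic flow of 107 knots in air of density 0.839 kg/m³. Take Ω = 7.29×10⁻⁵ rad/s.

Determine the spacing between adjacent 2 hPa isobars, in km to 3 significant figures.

65.4 km

Coriolis parameter at 27°N:
f = 2Ω sin φ = 2 × 7.29×10⁻⁵ × sin 27° = 6.62×10⁻⁵ s⁻¹
Wind speed in SI: 107 knots = 55.0 m/s
Geostrophic balance rearranged: |∂P/∂n| = f ρ V_g
|∂P/∂n| = 6.62×10⁻⁵ × 0.839 × 55.0 = 3.06×10⁻³ Pa/m
Isobar spacing: Δn = ΔP/|∂P/∂n| = 200 Pa / 3.06×10⁻³ Pa/m = 65425 m ≈ 65.4 km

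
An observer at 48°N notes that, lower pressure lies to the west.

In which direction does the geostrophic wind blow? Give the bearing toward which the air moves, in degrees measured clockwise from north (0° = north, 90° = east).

000°

The pressure-gradient force points toward the west (bearing 270°).
Geostrophic balance: in the Northern Hemisphere the Coriolis force deflects motion to the right, so the geostrophic wind blows 90° to the right of the pressure-gradient force (low pressure on the left).
Rotating 270° by 90° clockwise gives 000° — the wind blows toward the north.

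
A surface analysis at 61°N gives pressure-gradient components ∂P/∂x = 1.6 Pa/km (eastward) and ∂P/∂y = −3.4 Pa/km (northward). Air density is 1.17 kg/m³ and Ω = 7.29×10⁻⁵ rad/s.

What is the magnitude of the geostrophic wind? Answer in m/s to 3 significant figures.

Coriolis parameter at 61°N:
f = 2Ω sin φ = 2 × 7.29×10⁻⁵ × sin 61° = 1.28×10⁻⁴ s⁻¹
Component geostrophic relations (x east, y north):
u_g = −(1/(fρ)) ∂P/∂y,  v_g = (1/(fρ)) ∂P/∂x
u_g = −(−3.4×10⁻³)/(1.28×10⁻⁴ × 1.17) = 22.8 m/s;  v_g = (1.6×10⁻³)/(1.28×10⁻⁴ × 1.17) = 10.7 m/s
|V_g| = √(u_g² + v_g²) = 25.2 m/s

25.2 m/s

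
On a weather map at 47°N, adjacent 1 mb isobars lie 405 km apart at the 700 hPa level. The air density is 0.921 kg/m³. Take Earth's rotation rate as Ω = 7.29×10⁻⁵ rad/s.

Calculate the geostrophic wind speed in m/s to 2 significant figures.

2.5 m/s

Coriolis parameter at 47°N:
f = 2Ω sin φ = 2 × 7.29×10⁻⁵ × sin 47° = 1.07×10⁻⁴ s⁻¹
Pressure gradient: |∂P/∂n| = 100 Pa / 405000 m = 2.47×10⁻⁴ Pa/m
Geostrophic balance (pressure-gradient force = Coriolis force):
V_g = (1/(fρ)) |∂P/∂n| = 2.47×10⁻⁴ / (1.07×10⁻⁴ × 0.921) = 2.51 m/s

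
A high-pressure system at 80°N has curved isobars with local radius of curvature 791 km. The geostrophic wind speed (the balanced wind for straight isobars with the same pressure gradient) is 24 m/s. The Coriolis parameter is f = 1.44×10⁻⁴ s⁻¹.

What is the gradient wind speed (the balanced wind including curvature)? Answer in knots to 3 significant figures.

66.8 knots

Around a high, pressure-gradient force acts outward with centrifugal, so Coriolis balances both:
fV = (1/ρ)|∂P/∂n| + V²/R  →  V² − fR·V + fR·V_g = 0
With fR = 1.44×10⁻⁴ × 791×10³ m = 114 m/s:
V = [fR − √((fR)² − 4 fR V_g)]/2 = [114 − √(114² − 4×114×24)]/2 = 34.4 m/s
Supergeostrophic (V > V_g = 24 m/s), as expected around a high.
Converting: 34.4 m/s × 1.944 = 66.8 knots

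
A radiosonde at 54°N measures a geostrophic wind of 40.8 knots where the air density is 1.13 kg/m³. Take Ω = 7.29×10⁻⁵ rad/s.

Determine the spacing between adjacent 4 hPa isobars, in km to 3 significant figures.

Coriolis parameter at 54°N:
f = 2Ω sin φ = 2 × 7.29×10⁻⁵ × sin 54° = 1.18×10⁻⁴ s⁻¹
Wind speed in SI: 40.8 knots = 21.0 m/s
Geostrophic balance rearranged: |∂P/∂n| = f ρ V_g
|∂P/∂n| = 1.18×10⁻⁴ × 1.13 × 21.0 = 2.80×10⁻³ Pa/m
Isobar spacing: Δn = ΔP/|∂P/∂n| = 400 Pa / 2.80×10⁻³ Pa/m = 142978 m ≈ 143 km

143 km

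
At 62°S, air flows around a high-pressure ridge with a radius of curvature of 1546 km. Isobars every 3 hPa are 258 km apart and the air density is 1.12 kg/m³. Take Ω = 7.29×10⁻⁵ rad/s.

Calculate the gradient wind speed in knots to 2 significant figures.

Coriolis parameter at 62°S:
f = 2Ω sin φ = 2 × 7.29×10⁻⁵ × sin 62° = 1.29×10⁻⁴ s⁻¹
Pressure gradient: |∂P/∂n| = 300 Pa / 258000 m = 1.16×10⁻³ Pa/m
Geostrophic speed: V_g = |∂P/∂n|/(fρ) = 1.16×10⁻³/(1.29×10⁻⁴ × 1.12) = 8.06 m/s
Around a high, pressure-gradient force acts outward with centrifugal, so Coriolis balances both:
fV = (1/ρ)|∂P/∂n| + V²/R  →  V² − fR·V + fR·V_g = 0
With fR = 1.29×10⁻⁴ × 1546×10³ m = 199 m/s:
V = [fR − √((fR)² − 4 fR V_g)]/2 = [199 − √(199² − 4×199×8.06)]/2 = 8.42 m/s
Supergeostrophic (V > V_g = 8.06 m/s), as expected around a high.
Converting: 8.42 m/s × 1.944 = 16 knots

16 knots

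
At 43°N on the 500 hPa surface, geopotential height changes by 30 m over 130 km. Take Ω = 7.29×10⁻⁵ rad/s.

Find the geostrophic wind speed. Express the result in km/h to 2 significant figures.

Coriolis parameter at 43°N:
f = 2Ω sin φ = 2 × 7.29×10⁻⁵ × sin 43° = 9.94×10⁻⁵ s⁻¹
Height gradient: |∂Z/∂n| = 30 m / 130000 m = 2.31×10⁻⁴
On a pressure surface, geostrophic balance gives V_g = (g/f)|∂Z/∂n|:
V_g = 9.81 × 2.31×10⁻⁴ / 9.94×10⁻⁵ = 22.8 m/s
Converting: 22.8 m/s × 3.6 = 82 km/h

82 km/h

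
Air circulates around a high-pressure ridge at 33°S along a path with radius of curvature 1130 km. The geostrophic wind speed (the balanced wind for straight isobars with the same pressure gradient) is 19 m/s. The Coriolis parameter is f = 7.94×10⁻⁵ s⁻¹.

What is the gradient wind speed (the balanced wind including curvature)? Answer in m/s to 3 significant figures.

27.3 m/s

Around a high, pressure-gradient force acts outward with centrifugal, so Coriolis balances both:
fV = (1/ρ)|∂P/∂n| + V²/R  →  V² − fR·V + fR·V_g = 0
With fR = 7.94×10⁻⁵ × 1130×10³ m = 89.7 m/s:
V = [fR − √((fR)² − 4 fR V_g)]/2 = [89.7 − √(89.7² − 4×89.7×19)]/2 = 27.3 m/s
Supergeostrophic (V > V_g = 19 m/s), as expected around a high.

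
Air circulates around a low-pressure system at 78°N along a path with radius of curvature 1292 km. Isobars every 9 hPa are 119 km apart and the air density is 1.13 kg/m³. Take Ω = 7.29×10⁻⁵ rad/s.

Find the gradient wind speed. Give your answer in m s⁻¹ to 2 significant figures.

39 m s⁻¹

Coriolis parameter at 78°N:
f = 2Ω sin φ = 2 × 7.29×10⁻⁵ × sin 78° = 1.43×10⁻⁴ s⁻¹
Pressure gradient: |∂P/∂n| = 900 Pa / 119000 m = 7.56×10⁻³ Pa/m
Geostrophic speed: V_g = |∂P/∂n|/(fρ) = 7.56×10⁻³/(1.43×10⁻⁴ × 1.13) = 46.9 m/s
Around a low, centrifugal force acts outward with Coriolis, so pressure-gradient force balances both:
(1/ρ)|∂P/∂n| = fV + V²/R  →  V² + fR·V − fR·V_g = 0
With fR = 1.43×10⁻⁴ × 1292×10³ m = 184 m/s:
V = [−fR + √((fR)² + 4 fR V_g)]/2 = [−184 + √(184² + 4×184×46.9)]/2 = 38.8 m/s
Subgeostrophic (V < V_g = 46.9 m/s), as expected around a low.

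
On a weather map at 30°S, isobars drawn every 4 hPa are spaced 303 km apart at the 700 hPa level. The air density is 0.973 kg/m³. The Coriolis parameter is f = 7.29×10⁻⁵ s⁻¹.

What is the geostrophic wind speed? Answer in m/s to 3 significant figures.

18.6 m/s

Pressure gradient: |∂P/∂n| = 400 Pa / 303000 m = 1.32×10⁻³ Pa/m
Geostrophic balance (pressure-gradient force = Coriolis force):
V_g = (1/(fρ)) |∂P/∂n| = 1.32×10⁻³ / (7.29×10⁻⁵ × 0.973) = 18.6 m/s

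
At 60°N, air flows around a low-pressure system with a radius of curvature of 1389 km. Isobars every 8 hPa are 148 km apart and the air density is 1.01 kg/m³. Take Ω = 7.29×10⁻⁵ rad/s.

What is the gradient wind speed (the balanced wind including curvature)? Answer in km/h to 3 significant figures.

127 km/h

Coriolis parameter at 60°N:
f = 2Ω sin φ = 2 × 7.29×10⁻⁵ × sin 60° = 1.26×10⁻⁴ s⁻¹
Pressure gradient: |∂P/∂n| = 800 Pa / 148000 m = 5.41×10⁻³ Pa/m
Geostrophic speed: V_g = |∂P/∂n|/(fρ) = 5.41×10⁻³/(1.26×10⁻⁴ × 1.01) = 42.4 m/s
Around a low, centrifugal force acts outward with Coriolis, so pressure-gradient force balances both:
(1/ρ)|∂P/∂n| = fV + V²/R  →  V² + fR·V − fR·V_g = 0
With fR = 1.26×10⁻⁴ × 1389×10³ m = 175 m/s:
V = [−fR + √((fR)² + 4 fR V_g)]/2 = [−175 + √(175² + 4×175×42.4)]/2 = 35.3 m/s
Subgeostrophic (V < V_g = 42.4 m/s), as expected around a low.
Converting: 35.3 m/s × 3.6 = 127 km/h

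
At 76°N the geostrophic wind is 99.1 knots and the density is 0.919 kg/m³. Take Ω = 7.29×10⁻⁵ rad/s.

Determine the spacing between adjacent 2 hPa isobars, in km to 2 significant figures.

Coriolis parameter at 76°N:
f = 2Ω sin φ = 2 × 7.29×10⁻⁵ × sin 76° = 1.41×10⁻⁴ s⁻¹
Wind speed in SI: 99.1 knots = 51.0 m/s
Geostrophic balance rearranged: |∂P/∂n| = f ρ V_g
|∂P/∂n| = 1.41×10⁻⁴ × 0.919 × 51.0 = 6.63×10⁻³ Pa/m
Isobar spacing: Δn = ΔP/|∂P/∂n| = 200 Pa / 6.63×10⁻³ Pa/m = 30175 m ≈ 30 km

30 km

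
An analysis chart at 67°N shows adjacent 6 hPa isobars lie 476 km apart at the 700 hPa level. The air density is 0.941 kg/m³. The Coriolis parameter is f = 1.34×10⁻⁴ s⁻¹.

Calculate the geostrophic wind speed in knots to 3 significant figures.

Pressure gradient: |∂P/∂n| = 600 Pa / 476000 m = 1.26×10⁻³ Pa/m
Geostrophic balance (pressure-gradient force = Coriolis force):
V_g = (1/(fρ)) |∂P/∂n| = 1.26×10⁻³ / (1.34×10⁻⁴ × 0.941) = 10.00 m/s
Converting: 10.00 m/s × 1.944 = 19.4 knots

19.4 knots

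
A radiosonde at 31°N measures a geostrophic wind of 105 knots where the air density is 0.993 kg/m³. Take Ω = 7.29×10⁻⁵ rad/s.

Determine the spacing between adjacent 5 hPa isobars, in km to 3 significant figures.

Coriolis parameter at 31°N:
f = 2Ω sin φ = 2 × 7.29×10⁻⁵ × sin 31° = 7.51×10⁻⁵ s⁻¹
Wind speed in SI: 105 knots = 54.0 m/s
Geostrophic balance rearranged: |∂P/∂n| = f ρ V_g
|∂P/∂n| = 7.51×10⁻⁵ × 0.993 × 54.0 = 4.03×10⁻³ Pa/m
Isobar spacing: Δn = ΔP/|∂P/∂n| = 500 Pa / 4.03×10⁻³ Pa/m = 124136 m ≈ 124 km

124 km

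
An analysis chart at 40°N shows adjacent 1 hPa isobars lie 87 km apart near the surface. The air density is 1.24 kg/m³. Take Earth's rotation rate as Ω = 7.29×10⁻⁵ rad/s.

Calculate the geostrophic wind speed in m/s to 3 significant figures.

9.89 m/s

Coriolis parameter at 40°N:
f = 2Ω sin φ = 2 × 7.29×10⁻⁵ × sin 40° = 9.37×10⁻⁵ s⁻¹
Pressure gradient: |∂P/∂n| = 100 Pa / 87000 m = 1.15×10⁻³ Pa/m
Geostrophic balance (pressure-gradient force = Coriolis force):
V_g = (1/(fρ)) |∂P/∂n| = 1.15×10⁻³ / (9.37×10⁻⁵ × 1.24) = 9.89 m/s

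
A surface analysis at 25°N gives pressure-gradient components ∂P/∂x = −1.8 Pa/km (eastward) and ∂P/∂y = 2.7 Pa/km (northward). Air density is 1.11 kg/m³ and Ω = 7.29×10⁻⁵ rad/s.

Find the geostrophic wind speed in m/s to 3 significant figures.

47.4 m/s

Coriolis parameter at 25°N:
f = 2Ω sin φ = 2 × 7.29×10⁻⁵ × sin 25° = 6.16×10⁻⁵ s⁻¹
Component geostrophic relations (x east, y north):
u_g = −(1/(fρ)) ∂P/∂y,  v_g = (1/(fρ)) ∂P/∂x
u_g = −(2.7×10⁻³)/(6.16×10⁻⁵ × 1.11) = −39.5 m/s;  v_g = (−1.8×10⁻³)/(6.16×10⁻⁵ × 1.11) = −26.3 m/s
|V_g| = √(u_g² + v_g²) = 47.4 m/s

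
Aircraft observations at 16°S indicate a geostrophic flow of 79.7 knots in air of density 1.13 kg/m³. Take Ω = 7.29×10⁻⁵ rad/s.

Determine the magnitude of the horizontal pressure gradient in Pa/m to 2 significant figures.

Coriolis parameter at 16°S:
f = 2Ω sin φ = 2 × 7.29×10⁻⁵ × sin 16° = 4.02×10⁻⁵ s⁻¹
Wind speed in SI: 79.7 knots = 41.0 m/s
Geostrophic balance rearranged: |∂P/∂n| = f ρ V_g
|∂P/∂n| = 4.02×10⁻⁵ × 1.13 × 41.0 = 1.86×10⁻³ Pa/m

1.9×10⁻³ Pa/m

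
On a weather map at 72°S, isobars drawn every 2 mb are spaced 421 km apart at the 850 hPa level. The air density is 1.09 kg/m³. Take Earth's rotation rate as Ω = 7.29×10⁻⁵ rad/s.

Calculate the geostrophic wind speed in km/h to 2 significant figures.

Coriolis parameter at 72°S:
f = 2Ω sin φ = 2 × 7.29×10⁻⁵ × sin 72° = 1.39×10⁻⁴ s⁻¹
Pressure gradient: |∂P/∂n| = 200 Pa / 421000 m = 4.75×10⁻⁴ Pa/m
Geostrophic balance (pressure-gradient force = Coriolis force):
V_g = (1/(fρ)) |∂P/∂n| = 4.75×10⁻⁴ / (1.39×10⁻⁴ × 1.09) = 3.14 m/s
Converting: 3.14 m/s × 3.6 = 11 km/h

11 km/h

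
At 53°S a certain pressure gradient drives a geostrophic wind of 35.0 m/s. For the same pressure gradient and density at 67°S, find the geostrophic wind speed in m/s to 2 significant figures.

With the same pressure gradient and density, V_g ∝ 1/f ∝ 1/sin φ.
V₂ = V₁ · sin φ₁ / sin φ₂ = 35.0 × sin 53° / sin 67°
V₂ = 35.0 × 0.7986/0.9205 = 30 m/s

30 m/s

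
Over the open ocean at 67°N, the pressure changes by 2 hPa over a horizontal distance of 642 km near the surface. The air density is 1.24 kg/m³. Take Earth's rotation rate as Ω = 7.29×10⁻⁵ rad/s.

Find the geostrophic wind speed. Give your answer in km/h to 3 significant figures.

Coriolis parameter at 67°N:
f = 2Ω sin φ = 2 × 7.29×10⁻⁵ × sin 67° = 1.34×10⁻⁴ s⁻¹
Pressure gradient: |∂P/∂n| = 200 Pa / 642000 m = 3.12×10⁻⁴ Pa/m
Geostrophic balance (pressure-gradient force = Coriolis force):
V_g = (1/(fρ)) |∂P/∂n| = 3.12×10⁻⁴ / (1.34×10⁻⁴ × 1.24) = 1.87 m/s
Converting: 1.87 m/s × 3.6 = 6.74 km/h

6.74 km/h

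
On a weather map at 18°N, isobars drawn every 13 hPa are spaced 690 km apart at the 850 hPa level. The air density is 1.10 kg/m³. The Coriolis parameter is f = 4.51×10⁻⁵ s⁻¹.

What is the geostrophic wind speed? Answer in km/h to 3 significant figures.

137 km/h

Pressure gradient: |∂P/∂n| = 1300 Pa / 690000 m = 1.88×10⁻³ Pa/m
Geostrophic balance (pressure-gradient force = Coriolis force):
V_g = (1/(fρ)) |∂P/∂n| = 1.88×10⁻³ / (4.51×10⁻⁵ × 1.10) = 38.0 m/s
Converting: 38.0 m/s × 3.6 = 137 km/h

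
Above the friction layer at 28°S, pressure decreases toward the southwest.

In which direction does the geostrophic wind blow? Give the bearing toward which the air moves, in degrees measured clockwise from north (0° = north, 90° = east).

135°

The pressure-gradient force points toward the southwest (bearing 225°).
Geostrophic balance: in the Southern Hemisphere the Coriolis force deflects motion to the left, so the geostrophic wind blows 90° to the left of the pressure-gradient force (low pressure on the right).
Rotating 225° by 90° counterclockwise gives 135° — the wind blows toward the southeast.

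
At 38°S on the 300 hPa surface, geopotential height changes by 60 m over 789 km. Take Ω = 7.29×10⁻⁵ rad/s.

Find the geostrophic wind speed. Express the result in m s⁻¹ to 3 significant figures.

Coriolis parameter at 38°S:
f = 2Ω sin φ = 2 × 7.29×10⁻⁵ × sin 38° = 8.98×10⁻⁵ s⁻¹
Height gradient: |∂Z/∂n| = 60 m / 789000 m = 7.60×10⁻⁵
On a pressure surface, geostrophic balance gives V_g = (g/f)|∂Z/∂n|:
V_g = 9.81 × 7.60×10⁻⁵ / 8.98×10⁻⁵ = 8.31 m/s

8.31 m s⁻¹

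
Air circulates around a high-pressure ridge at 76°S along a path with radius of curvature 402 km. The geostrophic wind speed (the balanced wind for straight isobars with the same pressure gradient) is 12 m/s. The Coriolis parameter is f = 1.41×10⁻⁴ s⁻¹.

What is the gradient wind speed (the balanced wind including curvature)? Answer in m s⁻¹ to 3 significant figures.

17.2 m s⁻¹

Around a high, pressure-gradient force acts outward with centrifugal, so Coriolis balances both:
fV = (1/ρ)|∂P/∂n| + V²/R  →  V² − fR·V + fR·V_g = 0
With fR = 1.41×10⁻⁴ × 402×10³ m = 56.7 m/s:
V = [fR − √((fR)² − 4 fR V_g)]/2 = [56.7 − √(56.7² − 4×56.7×12)]/2 = 17.2 m/s
Supergeostrophic (V > V_g = 12 m/s), as expected around a high.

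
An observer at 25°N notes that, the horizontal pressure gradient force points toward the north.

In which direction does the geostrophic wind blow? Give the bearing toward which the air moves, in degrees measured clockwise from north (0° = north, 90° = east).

090°

The pressure-gradient force points toward the north (bearing 000°).
Geostrophic balance: in the Northern Hemisphere the Coriolis force deflects motion to the right, so the geostrophic wind blows 90° to the right of the pressure-gradient force (low pressure on the left).
Rotating 000° by 90° clockwise gives 090° — the wind blows toward the east.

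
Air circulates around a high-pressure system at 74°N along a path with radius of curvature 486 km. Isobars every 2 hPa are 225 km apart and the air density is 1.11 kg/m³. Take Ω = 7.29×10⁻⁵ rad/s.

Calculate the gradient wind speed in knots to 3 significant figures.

Coriolis parameter at 74°N:
f = 2Ω sin φ = 2 × 7.29×10⁻⁵ × sin 74° = 1.40×10⁻⁴ s⁻¹
Pressure gradient: |∂P/∂n| = 200 Pa / 225000 m = 8.89×10⁻⁴ Pa/m
Geostrophic speed: V_g = |∂P/∂n|/(fρ) = 8.89×10⁻⁴/(1.40×10⁻⁴ × 1.11) = 5.71 m/s
Around a high, pressure-gradient force acts outward with centrifugal, so Coriolis balances both:
fV = (1/ρ)|∂P/∂n| + V²/R  →  V² − fR·V + fR·V_g = 0
With fR = 1.40×10⁻⁴ × 486×10³ m = 68.1 m/s:
V = [fR − √((fR)² − 4 fR V_g)]/2 = [68.1 − √(68.1² − 4×68.1×5.71)]/2 = 6.3 m/s
Supergeostrophic (V > V_g = 5.71 m/s), as expected around a high.
Converting: 6.3 m/s × 1.944 = 12.2 knots

12.2 knots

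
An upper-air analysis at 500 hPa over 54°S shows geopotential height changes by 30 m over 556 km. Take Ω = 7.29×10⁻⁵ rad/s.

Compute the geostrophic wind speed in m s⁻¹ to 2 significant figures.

Coriolis parameter at 54°S:
f = 2Ω sin φ = 2 × 7.29×10⁻⁵ × sin 54° = 1.18×10⁻⁴ s⁻¹
Height gradient: |∂Z/∂n| = 30 m / 556000 m = 5.40×10⁻⁵
On a pressure surface, geostrophic balance gives V_g = (g/f)|∂Z/∂n|:
V_g = 9.81 × 5.40×10⁻⁵ / 1.18×10⁻⁴ = 4.49 m/s

4.5 m s⁻¹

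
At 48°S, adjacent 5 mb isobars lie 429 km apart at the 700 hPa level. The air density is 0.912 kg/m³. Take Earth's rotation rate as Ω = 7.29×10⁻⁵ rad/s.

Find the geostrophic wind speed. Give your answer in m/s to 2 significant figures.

Coriolis parameter at 48°S:
f = 2Ω sin φ = 2 × 7.29×10⁻⁵ × sin 48° = 1.08×10⁻⁴ s⁻¹
Pressure gradient: |∂P/∂n| = 500 Pa / 429000 m = 1.17×10⁻³ Pa/m
Geostrophic balance (pressure-gradient force = Coriolis force):
V_g = (1/(fρ)) |∂P/∂n| = 1.17×10⁻³ / (1.08×10⁻⁴ × 0.912) = 11.8 m/s

12 m/s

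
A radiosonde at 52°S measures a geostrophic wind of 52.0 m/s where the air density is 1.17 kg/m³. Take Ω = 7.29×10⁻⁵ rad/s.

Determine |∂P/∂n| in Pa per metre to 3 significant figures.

Coriolis parameter at 52°S:
f = 2Ω sin φ = 2 × 7.29×10⁻⁵ × sin 52° = 1.15×10⁻⁴ s⁻¹
Geostrophic balance rearranged: |∂P/∂n| = f ρ V_g
|∂P/∂n| = 1.15×10⁻⁴ × 1.17 × 52.0 = 6.99×10⁻³ Pa/m

6.99×10⁻³ Pa/m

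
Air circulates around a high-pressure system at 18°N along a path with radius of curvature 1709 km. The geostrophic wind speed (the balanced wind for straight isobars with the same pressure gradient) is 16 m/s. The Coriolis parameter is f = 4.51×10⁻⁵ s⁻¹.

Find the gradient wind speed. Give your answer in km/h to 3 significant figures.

Around a high, pressure-gradient force acts outward with centrifugal, so Coriolis balances both:
fV = (1/ρ)|∂P/∂n| + V²/R  →  V² − fR·V + fR·V_g = 0
With fR = 4.51×10⁻⁵ × 1709×10³ m = 77.1 m/s:
V = [fR − √((fR)² − 4 fR V_g)]/2 = [77.1 − √(77.1² − 4×77.1×16)]/2 = 22.7 m/s
Supergeostrophic (V > V_g = 16 m/s), as expected around a high.
Converting: 22.7 m/s × 3.6 = 81.6 km/h

81.6 km/h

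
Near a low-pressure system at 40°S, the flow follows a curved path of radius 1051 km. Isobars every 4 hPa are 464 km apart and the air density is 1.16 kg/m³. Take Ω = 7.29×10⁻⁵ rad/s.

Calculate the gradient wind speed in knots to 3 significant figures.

14.3 knots

Coriolis parameter at 40°S:
f = 2Ω sin φ = 2 × 7.29×10⁻⁵ × sin 40° = 9.37×10⁻⁵ s⁻¹
Pressure gradient: |∂P/∂n| = 400 Pa / 464000 m = 8.62×10⁻⁴ Pa/m
Geostrophic speed: V_g = |∂P/∂n|/(fρ) = 8.62×10⁻⁴/(9.37×10⁻⁵ × 1.16) = 7.93 m/s
Around a low, centrifugal force acts outward with Coriolis, so pressure-gradient force balances both:
(1/ρ)|∂P/∂n| = fV + V²/R  →  V² + fR·V − fR·V_g = 0
With fR = 9.37×10⁻⁵ × 1051×10³ m = 98.5 m/s:
V = [−fR + √((fR)² + 4 fR V_g)]/2 = [−98.5 + √(98.5² + 4×98.5×7.93)]/2 = 7.38 m/s
Subgeostrophic (V < V_g = 7.93 m/s), as expected around a low.
Converting: 7.38 m/s × 1.944 = 14.3 knots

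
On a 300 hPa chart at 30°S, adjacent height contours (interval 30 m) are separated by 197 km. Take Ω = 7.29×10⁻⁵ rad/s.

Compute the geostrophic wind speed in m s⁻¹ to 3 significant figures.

Coriolis parameter at 30°S:
f = 2Ω sin φ = 2 × 7.29×10⁻⁵ × sin 30° = 7.29×10⁻⁵ s⁻¹
Height gradient: |∂Z/∂n| = 30 m / 197000 m = 1.52×10⁻⁴
On a pressure surface, geostrophic balance gives V_g = (g/f)|∂Z/∂n|:
V_g = 9.81 × 1.52×10⁻⁴ / 7.29×10⁻⁵ = 20.5 m/s

20.5 m s⁻¹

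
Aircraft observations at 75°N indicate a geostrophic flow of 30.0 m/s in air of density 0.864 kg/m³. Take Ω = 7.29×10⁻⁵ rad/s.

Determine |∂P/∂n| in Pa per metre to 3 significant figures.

Coriolis parameter at 75°N:
f = 2Ω sin φ = 2 × 7.29×10⁻⁵ × sin 75° = 1.41×10⁻⁴ s⁻¹
Geostrophic balance rearranged: |∂P/∂n| = f ρ V_g
|∂P/∂n| = 1.41×10⁻⁴ × 0.864 × 30.0 = 3.65×10⁻³ Pa/m

3.65×10⁻³ Pa/m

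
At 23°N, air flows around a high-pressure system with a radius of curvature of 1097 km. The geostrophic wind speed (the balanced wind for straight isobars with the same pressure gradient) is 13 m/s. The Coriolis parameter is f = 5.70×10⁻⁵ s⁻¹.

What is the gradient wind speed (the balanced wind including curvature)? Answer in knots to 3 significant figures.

Around a high, pressure-gradient force acts outward with centrifugal, so Coriolis balances both:
fV = (1/ρ)|∂P/∂n| + V²/R  →  V² − fR·V + fR·V_g = 0
With fR = 5.70×10⁻⁵ × 1097×10³ m = 62.5 m/s:
V = [fR − √((fR)² − 4 fR V_g)]/2 = [62.5 − √(62.5² − 4×62.5×13)]/2 = 18.4 m/s
Supergeostrophic (V > V_g = 13 m/s), as expected around a high.
Converting: 18.4 m/s × 1.944 = 35.8 knots

35.8 knots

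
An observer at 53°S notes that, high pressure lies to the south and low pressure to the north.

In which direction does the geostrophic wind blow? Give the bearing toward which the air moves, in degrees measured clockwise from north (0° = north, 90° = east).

The pressure-gradient force points toward the north (bearing 000°).
Geostrophic balance: in the Southern Hemisphere the Coriolis force deflects motion to the left, so the geostrophic wind blows 90° to the left of the pressure-gradient force (low pressure on the right).
Rotating 000° by 90° counterclockwise gives 270° — the wind blows toward the west.

270°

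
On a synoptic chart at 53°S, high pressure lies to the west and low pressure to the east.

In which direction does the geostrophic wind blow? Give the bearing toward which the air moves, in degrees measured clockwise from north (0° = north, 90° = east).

The pressure-gradient force points toward the east (bearing 090°).
Geostrophic balance: in the Southern Hemisphere the Coriolis force deflects motion to the left, so the geostrophic wind blows 90° to the left of the pressure-gradient force (low pressure on the right).
Rotating 090° by 90° counterclockwise gives 000° — the wind blows toward the north.

000°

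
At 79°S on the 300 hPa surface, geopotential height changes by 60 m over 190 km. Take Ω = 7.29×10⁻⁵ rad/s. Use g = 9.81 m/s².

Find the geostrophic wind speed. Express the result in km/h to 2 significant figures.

78 km/h

Coriolis parameter at 79°S:
f = 2Ω sin φ = 2 × 7.29×10⁻⁵ × sin 79° = 1.43×10⁻⁴ s⁻¹
Height gradient: |∂Z/∂n| = 60 m / 190000 m = 3.16×10⁻⁴
On a pressure surface, geostrophic balance gives V_g = (g/f)|∂Z/∂n|:
V_g = 9.81 × 3.16×10⁻⁴ / 1.43×10⁻⁴ = 21.6 m/s
Converting: 21.6 m/s × 3.6 = 78 km/h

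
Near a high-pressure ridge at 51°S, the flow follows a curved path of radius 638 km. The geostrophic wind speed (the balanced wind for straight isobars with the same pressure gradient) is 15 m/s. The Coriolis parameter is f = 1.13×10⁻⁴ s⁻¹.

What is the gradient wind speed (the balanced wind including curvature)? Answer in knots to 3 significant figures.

Around a high, pressure-gradient force acts outward with centrifugal, so Coriolis balances both:
fV = (1/ρ)|∂P/∂n| + V²/R  →  V² − fR·V + fR·V_g = 0
With fR = 1.13×10⁻⁴ × 638×10³ m = 72.1 m/s:
V = [fR − √((fR)² − 4 fR V_g)]/2 = [72.1 − √(72.1² − 4×72.1×15)]/2 = 21.3 m/s
Supergeostrophic (V > V_g = 15 m/s), as expected around a high.
Converting: 21.3 m/s × 1.944 = 41.4 knots

41.4 knots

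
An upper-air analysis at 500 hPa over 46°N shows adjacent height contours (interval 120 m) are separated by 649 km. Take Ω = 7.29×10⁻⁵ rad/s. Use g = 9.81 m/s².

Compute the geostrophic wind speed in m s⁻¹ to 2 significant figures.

17 m s⁻¹

Coriolis parameter at 46°N:
f = 2Ω sin φ = 2 × 7.29×10⁻⁵ × sin 46° = 1.05×10⁻⁴ s⁻¹
Height gradient: |∂Z/∂n| = 120 m / 649000 m = 1.85×10⁻⁴
On a pressure surface, geostrophic balance gives V_g = (g/f)|∂Z/∂n|:
V_g = 9.81 × 1.85×10⁻⁴ / 1.05×10⁻⁴ = 17.3 m/s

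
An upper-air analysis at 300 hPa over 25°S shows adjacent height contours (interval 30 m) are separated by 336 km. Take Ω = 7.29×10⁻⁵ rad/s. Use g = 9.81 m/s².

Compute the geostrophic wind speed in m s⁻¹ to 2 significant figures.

Coriolis parameter at 25°S:
f = 2Ω sin φ = 2 × 7.29×10⁻⁵ × sin 25° = 6.16×10⁻⁵ s⁻¹
Height gradient: |∂Z/∂n| = 30 m / 336000 m = 8.93×10⁻⁵
On a pressure surface, geostrophic balance gives V_g = (g/f)|∂Z/∂n|:
V_g = 9.81 × 8.93×10⁻⁵ / 6.16×10⁻⁵ = 14.2 m/s

14 m s⁻¹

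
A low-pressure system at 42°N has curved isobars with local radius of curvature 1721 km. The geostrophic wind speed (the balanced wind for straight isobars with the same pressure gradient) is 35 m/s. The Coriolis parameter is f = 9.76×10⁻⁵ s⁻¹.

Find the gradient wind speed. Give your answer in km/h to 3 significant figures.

107 km/h

Around a low, centrifugal force acts outward with Coriolis, so pressure-gradient force balances both:
(1/ρ)|∂P/∂n| = fV + V²/R  →  V² + fR·V − fR·V_g = 0
With fR = 9.76×10⁻⁵ × 1721×10³ m = 168 m/s:
V = [−fR + √((fR)² + 4 fR V_g)]/2 = [−168 + √(168² + 4×168×35)]/2 = 29.7 m/s
Subgeostrophic (V < V_g = 35 m/s), as expected around a low.
Converting: 29.7 m/s × 3.6 = 107 km/h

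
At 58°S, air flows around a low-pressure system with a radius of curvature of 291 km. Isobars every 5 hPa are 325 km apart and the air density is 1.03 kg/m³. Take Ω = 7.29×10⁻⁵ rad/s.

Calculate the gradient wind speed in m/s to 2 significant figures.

Coriolis parameter at 58°S:
f = 2Ω sin φ = 2 × 7.29×10⁻⁵ × sin 58° = 1.24×10⁻⁴ s⁻¹
Pressure gradient: |∂P/∂n| = 500 Pa / 325000 m = 1.54×10⁻³ Pa/m
Geostrophic speed: V_g = |∂P/∂n|/(fρ) = 1.54×10⁻³/(1.24×10⁻⁴ × 1.03) = 12.1 m/s
Around a low, centrifugal force acts outward with Coriolis, so pressure-gradient force balances both:
(1/ρ)|∂P/∂n| = fV + V²/R  →  V² + fR·V − fR·V_g = 0
With fR = 1.24×10⁻⁴ × 291×10³ m = 36.0 m/s:
V = [−fR + √((fR)² + 4 fR V_g)]/2 = [−36.0 + √(36.0² + 4×36.0×12.1)]/2 = 9.55 m/s
Subgeostrophic (V < V_g = 12.1 m/s), as expected around a low.

9.5 m/s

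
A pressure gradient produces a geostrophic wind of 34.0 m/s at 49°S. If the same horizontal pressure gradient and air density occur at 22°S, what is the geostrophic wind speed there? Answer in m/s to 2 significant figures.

68 m/s

With the same pressure gradient and density, V_g ∝ 1/f ∝ 1/sin φ.
V₂ = V₁ · sin φ₁ / sin φ₂ = 34.0 × sin 49° / sin 22°
V₂ = 34.0 × 0.7547/0.3746 = 68 m/s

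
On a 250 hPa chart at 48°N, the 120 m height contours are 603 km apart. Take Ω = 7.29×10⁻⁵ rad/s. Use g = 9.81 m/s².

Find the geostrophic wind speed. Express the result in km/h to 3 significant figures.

64.9 km/h

Coriolis parameter at 48°N:
f = 2Ω sin φ = 2 × 7.29×10⁻⁵ × sin 48° = 1.08×10⁻⁴ s⁻¹
Height gradient: |∂Z/∂n| = 120 m / 603000 m = 1.99×10⁻⁴
On a pressure surface, geostrophic balance gives V_g = (g/f)|∂Z/∂n|:
V_g = 9.81 × 1.99×10⁻⁴ / 1.08×10⁻⁴ = 18.0 m/s
Converting: 18.0 m/s × 3.6 = 64.9 km/h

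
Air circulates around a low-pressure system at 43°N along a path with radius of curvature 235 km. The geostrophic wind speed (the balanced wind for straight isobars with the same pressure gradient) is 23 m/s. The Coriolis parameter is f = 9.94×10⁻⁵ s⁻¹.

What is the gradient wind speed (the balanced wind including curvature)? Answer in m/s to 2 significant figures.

Around a low, centrifugal force acts outward with Coriolis, so pressure-gradient force balances both:
(1/ρ)|∂P/∂n| = fV + V²/R  →  V² + fR·V − fR·V_g = 0
With fR = 9.94×10⁻⁵ × 235×10³ m = 23.4 m/s:
V = [−fR + √((fR)² + 4 fR V_g)]/2 = [−23.4 + √(23.4² + 4×23.4×23)]/2 = 14.3 m/s
Subgeostrophic (V < V_g = 23 m/s), as expected around a low.

14 m/s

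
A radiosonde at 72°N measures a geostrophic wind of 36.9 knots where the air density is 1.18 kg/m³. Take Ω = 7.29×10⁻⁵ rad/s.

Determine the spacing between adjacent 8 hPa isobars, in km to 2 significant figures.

260 km

Coriolis parameter at 72°N:
f = 2Ω sin φ = 2 × 7.29×10⁻⁵ × sin 72° = 1.39×10⁻⁴ s⁻¹
Wind speed in SI: 36.9 knots = 19.0 m/s
Geostrophic balance rearranged: |∂P/∂n| = f ρ V_g
|∂P/∂n| = 1.39×10⁻⁴ × 1.18 × 19.0 = 3.11×10⁻³ Pa/m
Isobar spacing: Δn = ΔP/|∂P/∂n| = 800 Pa / 3.11×10⁻³ Pa/m = 257561 m ≈ 260 km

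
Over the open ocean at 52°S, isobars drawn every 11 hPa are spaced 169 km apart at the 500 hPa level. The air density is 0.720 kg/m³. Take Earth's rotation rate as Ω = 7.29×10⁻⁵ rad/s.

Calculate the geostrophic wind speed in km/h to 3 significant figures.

283 km/h

Coriolis parameter at 52°S:
f = 2Ω sin φ = 2 × 7.29×10⁻⁵ × sin 52° = 1.15×10⁻⁴ s⁻¹
Pressure gradient: |∂P/∂n| = 1100 Pa / 169000 m = 6.51×10⁻³ Pa/m
Geostrophic balance (pressure-gradient force = Coriolis force):
V_g = (1/(fρ)) |∂P/∂n| = 6.51×10⁻³ / (1.15×10⁻⁴ × 0.720) = 78.7 m/s
Converting: 78.7 m/s × 3.6 = 283 km/h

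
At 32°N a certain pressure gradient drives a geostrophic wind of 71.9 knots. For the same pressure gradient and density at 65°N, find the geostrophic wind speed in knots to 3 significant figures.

With the same pressure gradient and density, V_g ∝ 1/f ∝ 1/sin φ.
V₂ = V₁ · sin φ₁ / sin φ₂ = 71.9 × sin 32° / sin 65°
V₂ = 71.9 × 0.5299/0.9063 = 42.0 knots

42.0 knots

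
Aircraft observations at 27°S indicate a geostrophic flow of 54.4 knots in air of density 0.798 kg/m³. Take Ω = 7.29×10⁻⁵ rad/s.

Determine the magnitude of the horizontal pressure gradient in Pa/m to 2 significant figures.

1.5×10⁻³ Pa/m

Coriolis parameter at 27°S:
f = 2Ω sin φ = 2 × 7.29×10⁻⁵ × sin 27° = 6.62×10⁻⁵ s⁻¹
Wind speed in SI: 54.4 knots = 28.0 m/s
Geostrophic balance rearranged: |∂P/∂n| = f ρ V_g
|∂P/∂n| = 6.62×10⁻⁵ × 0.798 × 28.0 = 1.48×10⁻³ Pa/m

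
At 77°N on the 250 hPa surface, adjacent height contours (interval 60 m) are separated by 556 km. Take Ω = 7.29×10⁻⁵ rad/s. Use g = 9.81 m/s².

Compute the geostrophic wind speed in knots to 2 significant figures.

Coriolis parameter at 77°N:
f = 2Ω sin φ = 2 × 7.29×10⁻⁵ × sin 77° = 1.42×10⁻⁴ s⁻¹
Height gradient: |∂Z/∂n| = 60 m / 556000 m = 1.08×10⁻⁴
On a pressure surface, geostrophic balance gives V_g = (g/f)|∂Z/∂n|:
V_g = 9.81 × 1.08×10⁻⁴ / 1.42×10⁻⁴ = 7.45 m/s
Converting: 7.45 m/s × 1.944 = 14 knots

14 knots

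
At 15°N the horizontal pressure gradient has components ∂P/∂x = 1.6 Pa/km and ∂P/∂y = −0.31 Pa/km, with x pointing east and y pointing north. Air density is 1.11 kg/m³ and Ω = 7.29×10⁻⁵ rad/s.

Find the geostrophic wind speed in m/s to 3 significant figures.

Coriolis parameter at 15°N:
f = 2Ω sin φ = 2 × 7.29×10⁻⁵ × sin 15° = 3.77×10⁻⁵ s⁻¹
Component geostrophic relations (x east, y north):
u_g = −(1/(fρ)) ∂P/∂y,  v_g = (1/(fρ)) ∂P/∂x
u_g = −(−0.31×10⁻³)/(3.77×10⁻⁵ × 1.11) = 7.40 m/s;  v_g = (1.6×10⁻³)/(3.77×10⁻⁵ × 1.11) = 38.2 m/s
|V_g| = √(u_g² + v_g²) = 38.9 m/s

38.9 m/s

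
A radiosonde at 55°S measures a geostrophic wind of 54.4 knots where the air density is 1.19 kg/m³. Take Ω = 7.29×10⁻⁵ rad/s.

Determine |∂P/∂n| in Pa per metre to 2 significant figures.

Coriolis parameter at 55°S:
f = 2Ω sin φ = 2 × 7.29×10⁻⁵ × sin 55° = 1.19×10⁻⁴ s⁻¹
Wind speed in SI: 54.4 knots = 28.0 m/s
Geostrophic balance rearranged: |∂P/∂n| = f ρ V_g
|∂P/∂n| = 1.19×10⁻⁴ × 1.19 × 28.0 = 3.98×10⁻³ Pa/m

4.0×10⁻³ Pa/m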